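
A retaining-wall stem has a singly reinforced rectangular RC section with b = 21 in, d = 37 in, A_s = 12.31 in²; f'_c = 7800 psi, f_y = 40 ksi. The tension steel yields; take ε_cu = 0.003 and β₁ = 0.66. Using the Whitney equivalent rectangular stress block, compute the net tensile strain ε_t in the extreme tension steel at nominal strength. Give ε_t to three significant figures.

ε_t ≈ 0.0177

a = A_s f_y/(0.85 f'_c b) = 3.537 in.
β₁ = 0.66, so c = a/β₁ = 3.537/0.66 = 5.359 in.
From the linear strain diagram with ε_cu = 0.003: ε_t = 0.003 (d − c)/c = 0.003 × (37 − 5.359)/5.359 = 0.0177.
Since ε_t ≥ 0.005, the section is tension-controlled.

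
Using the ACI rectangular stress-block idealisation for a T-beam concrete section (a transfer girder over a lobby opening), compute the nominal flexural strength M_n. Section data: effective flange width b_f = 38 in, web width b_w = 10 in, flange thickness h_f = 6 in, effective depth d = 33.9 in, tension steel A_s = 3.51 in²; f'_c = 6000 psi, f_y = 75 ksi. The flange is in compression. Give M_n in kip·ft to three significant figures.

M_n ≈ 729 kip·ft

Tension: T = A_s f_y = 3.51 × 75 = 263.25 kips.
Try a within the flange: a = T/(0.85 f'_c b_f) = 263.25/(0.85 × 6 × 38) = 1.358 in.
Since a = 1.358 ≤ h_f = 6 in, the stress block lies entirely in the flange; analyse as a rectangular beam of width b_f.
M_n = T(d − a/2) = 263.25 × (33.9 − 0.679) = 8745.4 kip·in.
M_n = 8745.4/12 = 728.78 kip·ft.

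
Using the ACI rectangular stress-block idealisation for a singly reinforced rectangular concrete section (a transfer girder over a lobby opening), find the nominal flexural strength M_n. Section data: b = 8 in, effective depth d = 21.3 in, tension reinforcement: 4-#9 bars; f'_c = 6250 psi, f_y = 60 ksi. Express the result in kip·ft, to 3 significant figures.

M_n ≈ 370 kip·ft

A_s = 4 × 1 = 4 in².
T = A_s f_y = 4 × 60 = 240 kips.
a = T/(0.85 f'_c b) = 240/(0.85 × 6.25 × 8) = 5.647 in.
M_n = T(d − a/2) = 240 × (21.3 − 2.8235) = 4434.4 kip·in = 4434.4/12 = 369.53 kip·ft.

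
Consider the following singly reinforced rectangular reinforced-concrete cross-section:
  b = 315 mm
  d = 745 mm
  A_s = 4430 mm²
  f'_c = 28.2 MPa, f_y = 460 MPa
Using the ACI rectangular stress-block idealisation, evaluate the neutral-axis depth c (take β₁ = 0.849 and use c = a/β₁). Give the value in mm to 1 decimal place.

T = A_s f_y = 4430 × 460 = 2037800 N = 2037.8 kN.
Setting C = 0.85 f'_c a b equal to T: a = 2037800/(0.85 × 28.2 × 315) = 269.888 mm.
With β₁ = 0.849, c = a/β₁ = 269.888/0.849 = 317.9 mm.

c ≈ 317.9 mm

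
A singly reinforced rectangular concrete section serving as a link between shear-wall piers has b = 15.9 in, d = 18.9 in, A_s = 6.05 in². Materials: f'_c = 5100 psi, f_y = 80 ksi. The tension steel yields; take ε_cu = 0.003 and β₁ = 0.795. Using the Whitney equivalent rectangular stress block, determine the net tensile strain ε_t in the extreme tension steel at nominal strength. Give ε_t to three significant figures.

ε_t ≈ 0.00342

a = A_s f_y/(0.85 f'_c b) = 7.022 in.
β₁ = 0.795, so c = a/β₁ = 7.022/0.795 = 8.833 in.
From the linear strain diagram with ε_cu = 0.003: ε_t = 0.003 (d − c)/c = 0.003 × (18.9 − 8.833)/8.833 = 0.00342.
ε_t < 0.004 — the section is over-reinforced for flexure under ACI limits.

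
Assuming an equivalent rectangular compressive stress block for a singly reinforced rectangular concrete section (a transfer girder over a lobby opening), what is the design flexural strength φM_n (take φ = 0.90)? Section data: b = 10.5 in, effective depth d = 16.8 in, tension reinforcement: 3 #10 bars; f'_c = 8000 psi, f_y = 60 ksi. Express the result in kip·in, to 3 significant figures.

φM_n ≈ 3130 kip·in

A_s = 3 × 1.27 = 3.81 in².
T = A_s f_y = 3.81 × 60 = 228.6 kips.
a = T/(0.85 f'_c b) = 228.6/(0.85 × 8 × 10.5) = 3.202 in.
M_n = T(d − a/2) = 228.6 × (16.8 − 1.601) = 3474.5 kip·in.
φM_n = 0.90 × 3474.5 = 3127.1 kip·in.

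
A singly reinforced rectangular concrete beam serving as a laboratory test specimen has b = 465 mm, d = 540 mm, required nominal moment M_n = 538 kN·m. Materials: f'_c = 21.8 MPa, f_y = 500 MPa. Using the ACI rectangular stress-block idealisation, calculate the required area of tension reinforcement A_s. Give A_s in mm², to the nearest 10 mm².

With M_n = 0.85 f'_c a b (d − a/2), solve the quadratic for a:
a = d − √(d² − 2M_n/(0.85 f'_c b)) = 540 − √(540² − 2 × 538×10⁶/(0.85 × 21.8 × 465)) = 131.68 mm.
A_s = 0.85 f'_c a b / f_y = 0.85 × 21.8 × 131.68 × 465 / 500 = 2269.2 mm².

A_s ≈ 2270 mm²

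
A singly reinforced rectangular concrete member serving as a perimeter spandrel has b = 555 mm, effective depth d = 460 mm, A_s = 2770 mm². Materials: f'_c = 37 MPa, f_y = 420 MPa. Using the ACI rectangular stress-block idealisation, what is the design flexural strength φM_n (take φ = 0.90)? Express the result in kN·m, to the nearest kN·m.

T = A_s f_y = 2770 × 420 = 1163400 N = 1163.4 kN.
From C = T: a = T/(0.85 f'_c b) = 1163400/(0.85 × 37 × 555) = 66.65 mm.
M_n = T(d − a/2) = 1163.4 kN × (460 − 33.325) mm = 496.39 kN·m.
φM_n = 0.90 × 496.39 = 446.75 kN·m.

φM_n ≈ 447 kN·m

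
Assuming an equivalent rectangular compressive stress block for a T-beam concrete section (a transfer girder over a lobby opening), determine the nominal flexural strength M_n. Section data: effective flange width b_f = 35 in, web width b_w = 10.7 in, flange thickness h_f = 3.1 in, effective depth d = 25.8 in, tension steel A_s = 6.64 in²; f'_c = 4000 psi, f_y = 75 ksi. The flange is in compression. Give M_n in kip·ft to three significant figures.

Tension: T = A_s f_y = 6.64 × 75 = 498 kips.
Try a within the flange: a = T/(0.85 f'_c b_f) = 498/(0.85 × 4 × 35) = 4.185 in.
a = 4.185 > h_f = 3.1 in: the block extends into the web. Split into flange-overhang and web parts.
C_f = 0.85 f'_c (b_f − b_w) h_f = 0.85 × 4 × (35 − 10.7) × 3.1 = 256.1 kips.
Remaining web compression depth: a_w = (T − C_f)/(0.85 f'_c b_w) = (498 − 256.1)/(0.85 × 4 × 10.7) = 6.649 in.
M_n = C_f(d − h_f/2) + (T − C_f)(d − a_w/2) = 256.1 × (25.8 − 1.55) + 241.9 × (25.8 − 3.3245) = 6210.4 + 5436.8 = 11647.2 kip·in.
M_n = 11647.2/12 = 970.60 kip·ft.

M_n ≈ 971 kip·ft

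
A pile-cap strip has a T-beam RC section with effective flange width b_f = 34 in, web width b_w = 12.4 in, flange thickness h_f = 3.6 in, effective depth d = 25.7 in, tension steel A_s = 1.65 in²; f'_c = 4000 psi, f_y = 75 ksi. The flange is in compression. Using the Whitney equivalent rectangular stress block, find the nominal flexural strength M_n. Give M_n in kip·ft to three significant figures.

Tension: T = A_s f_y = 1.65 × 75 = 123.75 kips.
Try a within the flange: a = T/(0.85 f'_c b_f) = 123.75/(0.85 × 4 × 34) = 1.071 in.
Since a = 1.071 ≤ h_f = 3.6 in, the stress block lies entirely in the flange; analyse as a rectangular beam of width b_f.
M_n = T(d − a/2) = 123.75 × (25.7 − 0.5355) = 3114.1 kip·in.
M_n = 3114.1/12 = 259.51 kip·ft.

M_n ≈ 260 kip·ft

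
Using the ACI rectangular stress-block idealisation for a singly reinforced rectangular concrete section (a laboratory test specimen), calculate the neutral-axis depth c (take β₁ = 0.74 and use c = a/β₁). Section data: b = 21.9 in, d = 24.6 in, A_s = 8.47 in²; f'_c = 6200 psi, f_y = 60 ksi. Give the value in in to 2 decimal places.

T = A_s f_y = 8.47 × 60 = 508.2 kips.
a = T/(0.85 f'_c b) = 508.2/(0.85 × 6.2 × 21.9) = 4.4033 in.
With β₁ = 0.74, c = a/β₁ = 4.4033/0.74 = 5.95 in.

c ≈ 5.95 in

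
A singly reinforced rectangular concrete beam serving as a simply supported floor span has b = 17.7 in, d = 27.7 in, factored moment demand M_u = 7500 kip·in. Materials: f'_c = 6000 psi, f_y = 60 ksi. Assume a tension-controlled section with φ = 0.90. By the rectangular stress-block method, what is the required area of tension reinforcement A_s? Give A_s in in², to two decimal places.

A_s ≈ 5.36 in²

M_n = M_u/φ = 7500/0.90 = 8333.33 kip·in.
From M_n = 0.85 f'_c a b (d − a/2):
a = d − √(d² − 2M_n/(0.85 f'_c b)) = 27.7 − √(27.7² − 2 × 8333.33/(0.85 × 6 × 17.7)) = 3.562 in.
A_s = 0.85 f'_c a b / f_y = 0.85 × 6 × 3.562 × 17.7 / 60 = 5.359 in².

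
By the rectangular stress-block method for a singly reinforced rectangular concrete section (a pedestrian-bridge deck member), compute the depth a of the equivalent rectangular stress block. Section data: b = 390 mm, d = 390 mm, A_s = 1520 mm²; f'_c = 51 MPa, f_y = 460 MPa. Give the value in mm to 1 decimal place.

T = A_s f_y = 1520 × 460 = 699200 N = 699.2 kN.
Setting C = 0.85 f'_c a b equal to T: a = 699200/(0.85 × 51 × 390) = 41.4 mm.

a ≈ 41.4 mm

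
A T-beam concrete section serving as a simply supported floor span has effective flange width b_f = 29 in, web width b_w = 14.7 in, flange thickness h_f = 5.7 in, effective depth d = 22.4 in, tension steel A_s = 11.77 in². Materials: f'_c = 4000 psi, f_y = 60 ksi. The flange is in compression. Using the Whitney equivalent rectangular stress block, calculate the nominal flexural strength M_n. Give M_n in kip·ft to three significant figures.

Tension: T = A_s f_y = 11.77 × 60 = 706.2 kips.
Try a within the flange: a = T/(0.85 f'_c b_f) = 706.2/(0.85 × 4 × 29) = 7.162 in.
a = 7.162 > h_f = 5.7 in: the block extends into the web. Split into flange-overhang and web parts.
C_f = 0.85 f'_c (b_f − b_w) h_f = 0.85 × 4 × (29 − 14.7) × 5.7 = 277.1 kips.
Remaining web compression depth: a_w = (T − C_f)/(0.85 f'_c b_w) = (706.2 − 277.1)/(0.85 × 4 × 14.7) = 8.585 in.
M_n = C_f(d − h_f/2) + (T − C_f)(d − a_w/2) = 277.1 × (22.4 − 2.85) + 429.1 × (22.4 − 4.2925) = 5417.3 + 7769.9 = 13187.2 kip·in.
M_n = 13187.2/12 = 1098.93 kip·ft.

M_n ≈ 1100 kip·ft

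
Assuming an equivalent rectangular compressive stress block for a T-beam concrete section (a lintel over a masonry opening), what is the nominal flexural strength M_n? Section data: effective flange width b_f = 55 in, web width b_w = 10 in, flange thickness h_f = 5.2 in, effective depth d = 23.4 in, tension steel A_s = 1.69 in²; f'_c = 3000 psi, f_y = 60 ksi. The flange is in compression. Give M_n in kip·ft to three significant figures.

M_n ≈ 195 kip·ft

Tension: T = A_s f_y = 1.69 × 60 = 101.4 kips.
Try a within the flange: a = T/(0.85 f'_c b_f) = 101.4/(0.85 × 3 × 55) = 0.723 in.
Since a = 0.723 ≤ h_f = 5.2 in, the stress block lies entirely in the flange; analyse as a rectangular beam of width b_f.
M_n = T(d − a/2) = 101.4 × (23.4 − 0.3615) = 2336.1 kip·in.
M_n = 2336.1/12 = 194.68 kip·ft.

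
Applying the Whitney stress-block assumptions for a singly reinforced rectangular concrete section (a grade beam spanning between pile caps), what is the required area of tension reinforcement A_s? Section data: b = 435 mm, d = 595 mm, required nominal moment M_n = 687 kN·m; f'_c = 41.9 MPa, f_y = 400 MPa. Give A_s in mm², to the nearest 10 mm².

With M_n = 0.85 f'_c a b (d − a/2), solve the quadratic for a:
a = d − √(d² − 2M_n/(0.85 f'_c b)) = 595 − √(595² − 2 × 687×10⁶/(0.85 × 41.9 × 435)) = 79.89 mm.
A_s = 0.85 f'_c a b / f_y = 0.85 × 41.9 × 79.89 × 435 / 400 = 3094.2 mm².

A_s ≈ 3090 mm²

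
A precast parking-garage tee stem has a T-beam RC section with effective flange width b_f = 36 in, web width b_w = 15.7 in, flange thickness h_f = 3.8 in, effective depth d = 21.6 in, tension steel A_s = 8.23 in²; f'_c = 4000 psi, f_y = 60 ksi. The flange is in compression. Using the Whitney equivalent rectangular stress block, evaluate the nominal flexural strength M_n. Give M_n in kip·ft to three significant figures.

M_n ≈ 805 kip·ft

Tension: T = A_s f_y = 8.23 × 60 = 493.8 kips.
Try a within the flange: a = T/(0.85 f'_c b_f) = 493.8/(0.85 × 4 × 36) = 4.034 in.
a = 4.034 > h_f = 3.8 in: the block extends into the web. Split into flange-overhang and web parts.
C_f = 0.85 f'_c (b_f − b_w) h_f = 0.85 × 4 × (36 − 15.7) × 3.8 = 262.3 kips.
Remaining web compression depth: a_w = (T − C_f)/(0.85 f'_c b_w) = (493.8 − 262.3)/(0.85 × 4 × 15.7) = 4.337 in.
M_n = C_f(d − h_f/2) + (T − C_f)(d − a_w/2) = 262.3 × (21.6 − 1.9) + 231.5 × (21.6 − 2.1685) = 5167.3 + 4498.4 = 9665.7 kip·in.
M_n = 9665.7/12 = 805.48 kip·ft.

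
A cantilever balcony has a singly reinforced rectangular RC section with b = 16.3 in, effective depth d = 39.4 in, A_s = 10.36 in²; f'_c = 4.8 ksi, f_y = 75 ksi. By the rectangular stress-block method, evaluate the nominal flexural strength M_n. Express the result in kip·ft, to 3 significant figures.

T = A_s f_y = 10.36 × 75 = 777 kips.
a = T/(0.85 f'_c b) = 777/(0.85 × 4.8 × 16.3) = 11.684 in.
M_n = T(d − a/2) = 777 × (39.4 − 5.842) = 26074.6 kip·in = 26074.6/12 = 2172.88 kip·ft.

M_n ≈ 2170 kip·ft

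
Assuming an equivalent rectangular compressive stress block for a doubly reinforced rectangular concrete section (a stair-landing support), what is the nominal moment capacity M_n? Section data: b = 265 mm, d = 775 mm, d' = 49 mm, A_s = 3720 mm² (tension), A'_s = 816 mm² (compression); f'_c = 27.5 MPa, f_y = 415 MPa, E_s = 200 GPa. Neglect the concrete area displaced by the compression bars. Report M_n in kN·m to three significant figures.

Assume both tension and compression steel yield.
Net tension couple steel: A_s − A'_s = 2904 mm².
a = (A_s − A'_s) f_y / (0.85 f'_c b) = 1205160/(0.85 × 27.5 × 265) = 194.56 mm.
c = a/β₁ = 194.56/0.85 = 228.89 mm; ε'_s = 0.003(c − d')/c = 0.0024 ≥ f_y/E_s = 0.0021, so compression steel does yield.
M_n = (A_s − A'_s) f_y (d − a/2) + A'_s f_y (d − d') = [1205160 × (775 − 97.28) + 338640 × (775 − 49)] × 10⁻⁶ = 816.76 + 245.85 = 1062.61 kN·m.

M_n ≈ 1060 kN·m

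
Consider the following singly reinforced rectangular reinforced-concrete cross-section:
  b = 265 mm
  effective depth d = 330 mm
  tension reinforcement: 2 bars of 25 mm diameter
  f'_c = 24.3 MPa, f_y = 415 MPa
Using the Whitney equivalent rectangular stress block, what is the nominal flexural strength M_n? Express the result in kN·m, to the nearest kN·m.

A_s = 2 × 491 = 982 mm².
T = A_s f_y = 982 × 415 = 407530 N = 407.53 kN.
From C = T: a = T/(0.85 f'_c b) = 407530/(0.85 × 24.3 × 265) = 74.45 mm.
M_n = T(d − a/2) = 407.53 kN × (330 − 37.225) mm = 119.31 kN·m.

M_n ≈ 119 kN·m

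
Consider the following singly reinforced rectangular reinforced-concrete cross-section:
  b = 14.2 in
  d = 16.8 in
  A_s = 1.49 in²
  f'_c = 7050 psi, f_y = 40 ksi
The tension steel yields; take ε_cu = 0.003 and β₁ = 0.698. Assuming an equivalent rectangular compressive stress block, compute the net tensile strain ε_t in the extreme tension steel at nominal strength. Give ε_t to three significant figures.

a = A_s f_y/(0.85 f'_c b) = 0.700 in.
β₁ = 0.698, so c = a/β₁ = 0.700/0.698 = 1.003 in.
From the linear strain diagram with ε_cu = 0.003: ε_t = 0.003 (d − c)/c = 0.003 × (16.8 − 1.003)/1.003 = 0.0472.
Since ε_t ≥ 0.005, the section is tension-controlled.

ε_t ≈ 0.0472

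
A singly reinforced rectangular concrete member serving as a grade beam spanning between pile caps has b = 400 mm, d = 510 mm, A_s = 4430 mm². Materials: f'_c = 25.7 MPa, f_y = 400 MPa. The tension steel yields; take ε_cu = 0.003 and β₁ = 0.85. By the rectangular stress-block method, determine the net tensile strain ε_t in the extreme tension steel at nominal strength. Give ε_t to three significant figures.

ε_t ≈ 0.00341

a = A_s f_y/(0.85 f'_c b) = 202.79 mm.
β₁ = 0.85, so c = a/β₁ = 202.79/0.85 = 238.58 mm.
From the linear strain diagram with ε_cu = 0.003: ε_t = 0.003 (d − c)/c = 0.003 × (510 − 238.58)/238.58 = 0.00341.
ε_t < 0.004 — the section is over-reinforced for flexure under ACI limits.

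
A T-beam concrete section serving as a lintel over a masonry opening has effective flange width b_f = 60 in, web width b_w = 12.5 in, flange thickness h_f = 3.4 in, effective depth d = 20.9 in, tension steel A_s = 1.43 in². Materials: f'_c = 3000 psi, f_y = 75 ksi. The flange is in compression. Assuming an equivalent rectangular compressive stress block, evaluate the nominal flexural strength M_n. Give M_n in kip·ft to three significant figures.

M_n ≈ 184 kip·ft

Tension: T = A_s f_y = 1.43 × 75 = 107.25 kips.
Try a within the flange: a = T/(0.85 f'_c b_f) = 107.25/(0.85 × 3 × 60) = 0.701 in.
Since a = 0.701 ≤ h_f = 3.4 in, the stress block lies entirely in the flange; analyse as a rectangular beam of width b_f.
M_n = T(d − a/2) = 107.25 × (20.9 − 0.3505) = 2203.9 kip·in.
M_n = 2203.9/12 = 183.66 kip·ft.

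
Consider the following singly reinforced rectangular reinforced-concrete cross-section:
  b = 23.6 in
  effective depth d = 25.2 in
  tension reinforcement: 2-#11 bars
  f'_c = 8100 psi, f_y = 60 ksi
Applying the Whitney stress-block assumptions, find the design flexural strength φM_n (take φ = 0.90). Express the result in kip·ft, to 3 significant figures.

φM_n ≈ 346 kip·ft

A_s = 2 × 1.56 = 3.12 in².
T = A_s f_y = 3.12 × 60 = 187.2 kips.
a = T/(0.85 f'_c b) = 187.2/(0.85 × 8.1 × 23.6) = 1.152 in.
M_n = T(d − a/2) = 187.2 × (25.2 − 0.576) = 4609.6 kip·in = 4609.6/12 = 384.13 kip·ft.
φM_n = 0.90 × 384.13 = 345.72 kip·ft.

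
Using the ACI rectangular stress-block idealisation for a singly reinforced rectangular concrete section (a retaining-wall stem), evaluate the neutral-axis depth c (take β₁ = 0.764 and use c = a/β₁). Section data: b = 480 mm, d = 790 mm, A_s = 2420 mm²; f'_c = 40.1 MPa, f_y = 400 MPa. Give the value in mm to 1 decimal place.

T = A_s f_y = 2420 × 400 = 968000 N = 968 kN.
Setting C = 0.85 f'_c a b equal to T: a = 968000/(0.85 × 40.1 × 480) = 59.166 mm.
With β₁ = 0.764, c = a/β₁ = 59.166/0.764 = 77.4 mm.

c ≈ 77.4 mm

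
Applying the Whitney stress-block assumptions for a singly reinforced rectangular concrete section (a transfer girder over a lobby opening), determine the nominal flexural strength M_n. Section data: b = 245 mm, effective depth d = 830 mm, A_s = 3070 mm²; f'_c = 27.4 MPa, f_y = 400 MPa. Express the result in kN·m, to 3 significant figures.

T = A_s f_y = 3070 × 400 = 1228000 N = 1228 kN.
From C = T: a = T/(0.85 f'_c b) = 1228000/(0.85 × 27.4 × 245) = 215.21 mm.
M_n = T(d − a/2) = 1228 kN × (830 − 107.605) mm = 887.10 kN·m.

M_n ≈ 887 kN·m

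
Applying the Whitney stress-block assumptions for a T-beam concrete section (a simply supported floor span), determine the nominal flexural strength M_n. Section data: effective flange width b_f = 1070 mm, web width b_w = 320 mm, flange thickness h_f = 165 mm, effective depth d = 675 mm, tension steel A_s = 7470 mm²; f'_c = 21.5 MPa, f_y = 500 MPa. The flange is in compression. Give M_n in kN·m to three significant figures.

M_n ≈ 2150 kN·m

Tension: T = A_s f_y = 7470 × 500 = 3735000 N.
Try a within the flange: a = T/(0.85 f'_c b_f) = 3735000/(0.85 × 21.5 × 1070) = 191.01 mm.
a = 191.01 > h_f = 165 mm: the block extends into the web. Split into flange-overhang and web parts.
C_f = 0.85 f'_c (b_f − b_w) h_f = 0.85 × 21.5 × (1070 − 320) × 165 = 2261531 N.
Remaining web compression depth: a_w = (T − C_f)/(0.85 f'_c b_w) = (3735000 − 2261531)/(0.85 × 21.5 × 320) = 251.96 mm.
M_n = C_f(d − h_f/2) + (T − C_f)(d − a_w/2) = 2261531 × (675 − 82.5) + 1473469 × (675 − 125.98) = 1339.96 + 808.96 = 2148.92 × 10⁶ N·mm.
M_n = 2148.92 kN·m.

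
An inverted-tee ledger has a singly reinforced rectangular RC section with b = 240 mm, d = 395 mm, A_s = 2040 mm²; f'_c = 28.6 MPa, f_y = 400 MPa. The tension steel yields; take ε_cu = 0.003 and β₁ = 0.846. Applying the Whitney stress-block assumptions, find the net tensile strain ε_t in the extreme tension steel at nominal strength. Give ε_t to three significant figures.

ε_t ≈ 0.00417

a = A_s f_y/(0.85 f'_c b) = 139.86 mm.
β₁ = 0.846, so c = a/β₁ = 139.86/0.846 = 165.32 mm.
From the linear strain diagram with ε_cu = 0.003: ε_t = 0.003 (d − c)/c = 0.003 × (395 − 165.32)/165.32 = 0.00417.
ε_t is between 0.004 and 0.005 — transition zone.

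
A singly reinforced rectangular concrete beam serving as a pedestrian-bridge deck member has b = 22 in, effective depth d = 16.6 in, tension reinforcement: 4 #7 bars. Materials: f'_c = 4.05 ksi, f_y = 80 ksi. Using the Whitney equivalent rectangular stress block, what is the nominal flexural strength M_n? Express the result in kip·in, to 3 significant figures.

A_s = 4 × 0.6 = 2.4 in².
T = A_s f_y = 2.4 × 80 = 192 kips.
a = T/(0.85 f'_c b) = 192/(0.85 × 4.05 × 22) = 2.535 in.
M_n = T(d − a/2) = 192 × (16.6 − 1.2675) = 2943.8 kip·in.

M_n ≈ 2940 kip·in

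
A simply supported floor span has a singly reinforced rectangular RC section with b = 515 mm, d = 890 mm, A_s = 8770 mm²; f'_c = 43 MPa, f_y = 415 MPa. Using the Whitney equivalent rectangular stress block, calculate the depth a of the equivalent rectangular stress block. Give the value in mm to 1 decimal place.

a ≈ 193.4 mm

T = A_s f_y = 8770 × 415 = 3639550 N = 3639.55 kN.
Setting C = 0.85 f'_c a b equal to T: a = 3639550/(0.85 × 43 × 515) = 193.4 mm.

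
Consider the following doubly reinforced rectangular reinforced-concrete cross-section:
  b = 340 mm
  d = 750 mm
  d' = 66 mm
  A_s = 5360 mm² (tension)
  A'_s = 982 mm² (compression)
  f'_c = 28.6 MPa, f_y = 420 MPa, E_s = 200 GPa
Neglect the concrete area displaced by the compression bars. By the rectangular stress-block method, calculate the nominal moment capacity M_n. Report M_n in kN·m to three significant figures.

Assume both tension and compression steel yield.
Net tension couple steel: A_s − A'_s = 4378 mm².
a = (A_s − A'_s) f_y / (0.85 f'_c b) = 1838760/(0.85 × 28.6 × 340) = 222.46 mm.
c = a/β₁ = 222.46/0.846 = 262.96 mm; ε'_s = 0.003(c − d')/c = 0.0022 ≥ f_y/E_s = 0.0021, so compression steel does yield.
M_n = (A_s − A'_s) f_y (d − a/2) + A'_s f_y (d − d') = [1838760 × (750 − 111.23) + 412440 × (750 − 66)] × 10⁻⁶ = 1174.54 + 282.11 = 1456.65 kN·m.

M_n ≈ 1460 kN·m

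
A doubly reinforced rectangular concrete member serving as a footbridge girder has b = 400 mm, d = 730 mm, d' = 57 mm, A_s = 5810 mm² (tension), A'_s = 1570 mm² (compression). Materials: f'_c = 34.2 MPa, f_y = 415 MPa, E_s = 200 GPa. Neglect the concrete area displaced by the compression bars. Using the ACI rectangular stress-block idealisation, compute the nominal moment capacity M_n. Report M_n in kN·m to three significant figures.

M_n ≈ 1590 kN·m

Assume both tension and compression steel yield.
Net tension couple steel: A_s − A'_s = 4240 mm².
a = (A_s − A'_s) f_y / (0.85 f'_c b) = 1759600/(0.85 × 34.2 × 400) = 151.32 mm.
c = a/β₁ = 151.32/0.806 = 187.74 mm; ε'_s = 0.003(c − d')/c = 0.0021 ≥ f_y/E_s = 0.0021, so compression steel does yield.
M_n = (A_s − A'_s) f_y (d − a/2) + A'_s f_y (d − d') = [1759600 × (730 − 75.66) + 651550 × (730 − 57)] × 10⁻⁶ = 1151.38 + 438.49 = 1589.87 kN·m.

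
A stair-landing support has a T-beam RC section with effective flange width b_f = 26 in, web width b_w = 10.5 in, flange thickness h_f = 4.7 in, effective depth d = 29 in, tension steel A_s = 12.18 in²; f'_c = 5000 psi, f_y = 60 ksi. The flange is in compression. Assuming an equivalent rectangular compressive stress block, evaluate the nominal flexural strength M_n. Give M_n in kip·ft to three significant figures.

Tension: T = A_s f_y = 12.18 × 60 = 730.8 kips.
Try a within the flange: a = T/(0.85 f'_c b_f) = 730.8/(0.85 × 5 × 26) = 6.614 in.
a = 6.614 > h_f = 4.7 in: the block extends into the web. Split into flange-overhang and web parts.
C_f = 0.85 f'_c (b_f − b_w) h_f = 0.85 × 5 × (26 − 10.5) × 4.7 = 309.6 kips.
Remaining web compression depth: a_w = (T − C_f)/(0.85 f'_c b_w) = (730.8 − 309.6)/(0.85 × 5 × 10.5) = 9.439 in.
M_n = C_f(d − h_f/2) + (T − C_f)(d − a_w/2) = 309.6 × (29 − 2.35) + 421.2 × (29 − 4.7195) = 8250.8 + 10226.9 = 18477.7 kip·in.
M_n = 18477.7/12 = 1539.81 kip·ft.

M_n ≈ 1540 kip·ft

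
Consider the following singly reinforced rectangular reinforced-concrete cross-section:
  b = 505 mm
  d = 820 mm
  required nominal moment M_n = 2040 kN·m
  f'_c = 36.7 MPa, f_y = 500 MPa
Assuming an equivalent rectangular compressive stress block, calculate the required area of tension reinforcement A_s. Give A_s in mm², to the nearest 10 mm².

With M_n = 0.85 f'_c a b (d − a/2), solve the quadratic for a:
a = d − √(d² − 2M_n/(0.85 f'_c b)) = 820 − √(820² − 2 × 2040×10⁶/(0.85 × 36.7 × 505)) = 177.03 mm.
A_s = 0.85 f'_c a b / f_y = 0.85 × 36.7 × 177.03 × 505 / 500 = 5577.7 mm².

A_s ≈ 5580 mm²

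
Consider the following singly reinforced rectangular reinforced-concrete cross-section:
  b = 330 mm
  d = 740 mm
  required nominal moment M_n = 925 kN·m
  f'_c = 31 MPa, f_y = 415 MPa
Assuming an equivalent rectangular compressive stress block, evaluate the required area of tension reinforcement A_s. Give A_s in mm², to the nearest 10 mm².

A_s ≈ 3380 mm²

With M_n = 0.85 f'_c a b (d − a/2), solve the quadratic for a:
a = d − √(d² − 2M_n/(0.85 f'_c b)) = 740 − √(740² − 2 × 925×10⁶/(0.85 × 31 × 330)) = 161.34 mm.
A_s = 0.85 f'_c a b / f_y = 0.85 × 31 × 161.34 × 330 / 415 = 3380.6 mm².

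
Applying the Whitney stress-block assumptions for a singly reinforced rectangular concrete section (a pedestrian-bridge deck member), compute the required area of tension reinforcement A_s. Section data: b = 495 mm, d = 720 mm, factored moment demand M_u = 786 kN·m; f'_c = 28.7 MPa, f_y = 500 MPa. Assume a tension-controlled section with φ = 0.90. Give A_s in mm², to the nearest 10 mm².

M_n = M_u/φ = 786/0.90 = 873.333 kN·m.
With M_n = 0.85 f'_c a b (d − a/2), solve the quadratic for a:
a = d − √(d² − 2M_n/(0.85 f'_c b)) = 720 − √(720² − 2 × 873.333×10⁶/(0.85 × 28.7 × 495)) = 108.65 mm.
A_s = 0.85 f'_c a b / f_y = 0.85 × 28.7 × 108.65 × 495 / 500 = 2624.0 mm².

A_s ≈ 2620 mm²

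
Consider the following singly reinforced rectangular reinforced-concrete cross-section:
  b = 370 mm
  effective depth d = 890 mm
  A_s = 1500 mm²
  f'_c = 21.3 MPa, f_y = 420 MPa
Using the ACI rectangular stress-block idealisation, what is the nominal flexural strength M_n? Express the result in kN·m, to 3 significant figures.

T = A_s f_y = 1500 × 420 = 630000 N = 630 kN.
From C = T: a = T/(0.85 f'_c b) = 630000/(0.85 × 21.3 × 370) = 94.05 mm.
M_n = T(d − a/2) = 630 kN × (890 − 47.025) mm = 531.07 kN·m.

M_n ≈ 531 kN·m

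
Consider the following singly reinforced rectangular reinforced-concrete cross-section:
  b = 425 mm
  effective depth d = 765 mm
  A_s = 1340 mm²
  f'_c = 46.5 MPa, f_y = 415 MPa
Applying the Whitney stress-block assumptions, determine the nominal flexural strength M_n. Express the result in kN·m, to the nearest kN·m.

T = A_s f_y = 1340 × 415 = 556100 N = 556.1 kN.
From C = T: a = T/(0.85 f'_c b) = 556100/(0.85 × 46.5 × 425) = 33.10 mm.
M_n = T(d − a/2) = 556.1 kN × (765 − 16.55) mm = 416.21 kN·m.

M_n ≈ 416 kN·m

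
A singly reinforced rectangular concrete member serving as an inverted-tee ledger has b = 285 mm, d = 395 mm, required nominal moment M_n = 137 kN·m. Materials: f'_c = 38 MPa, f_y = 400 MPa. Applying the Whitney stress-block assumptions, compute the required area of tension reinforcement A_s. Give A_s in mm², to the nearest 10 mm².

With M_n = 0.85 f'_c a b (d − a/2), solve the quadratic for a:
a = d − √(d² − 2M_n/(0.85 f'_c b)) = 395 − √(395² − 2 × 137×10⁶/(0.85 × 38 × 285)) = 39.67 mm.
A_s = 0.85 f'_c a b / f_y = 0.85 × 38 × 39.67 × 285 / 400 = 913.0 mm².

A_s ≈ 910 mm²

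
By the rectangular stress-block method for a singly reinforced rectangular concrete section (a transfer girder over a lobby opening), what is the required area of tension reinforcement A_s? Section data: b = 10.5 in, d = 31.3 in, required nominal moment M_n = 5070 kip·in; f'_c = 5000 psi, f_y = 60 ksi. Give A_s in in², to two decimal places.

From M_n = 0.85 f'_c a b (d − a/2):
a = d − √(d² − 2M_n/(0.85 f'_c b)) = 31.3 − √(31.3² − 2 × 5070/(0.85 × 5 × 10.5)) = 3.869 in.
A_s = 0.85 f'_c a b / f_y = 0.85 × 5 × 3.869 × 10.5 / 60 = 2.878 in².

A_s ≈ 2.88 in²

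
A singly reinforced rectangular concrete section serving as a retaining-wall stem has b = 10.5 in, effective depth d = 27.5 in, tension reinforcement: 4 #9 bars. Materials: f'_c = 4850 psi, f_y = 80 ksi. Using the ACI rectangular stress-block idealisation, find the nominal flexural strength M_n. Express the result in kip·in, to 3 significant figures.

M_n ≈ 7620 kip·in

A_s = 4 × 1 = 4 in².
T = A_s f_y = 4 × 80 = 320 kips.
a = T/(0.85 f'_c b) = 320/(0.85 × 4.85 × 10.5) = 7.393 in.
M_n = T(d − a/2) = 320 × (27.5 − 3.6965) = 7617.1 kip·in.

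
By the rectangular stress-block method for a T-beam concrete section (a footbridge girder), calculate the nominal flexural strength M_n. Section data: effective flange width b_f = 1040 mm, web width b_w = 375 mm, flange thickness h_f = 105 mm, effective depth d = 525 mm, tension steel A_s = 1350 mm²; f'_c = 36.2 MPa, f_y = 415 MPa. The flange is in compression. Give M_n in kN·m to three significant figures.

M_n ≈ 289 kN·m

Tension: T = A_s f_y = 1350 × 415 = 560250 N.
Try a within the flange: a = T/(0.85 f'_c b_f) = 560250/(0.85 × 36.2 × 1040) = 17.51 mm.
Since a = 17.51 ≤ h_f = 105 mm, the stress block lies entirely in the flange; analyse as a rectangular beam of width b_f.
M_n = T(d − a/2) = 560250 × (525 − 8.755) = 289.23 × 10⁶ N·mm.
M_n = 289.23 kN·m.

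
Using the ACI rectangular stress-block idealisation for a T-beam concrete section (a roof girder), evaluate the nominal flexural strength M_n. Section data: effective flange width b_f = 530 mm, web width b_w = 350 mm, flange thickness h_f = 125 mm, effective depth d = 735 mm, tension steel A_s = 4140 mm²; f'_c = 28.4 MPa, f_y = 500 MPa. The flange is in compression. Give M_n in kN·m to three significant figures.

Tension: T = A_s f_y = 4140 × 500 = 2070000 N.
Try a within the flange: a = T/(0.85 f'_c b_f) = 2070000/(0.85 × 28.4 × 530) = 161.79 mm.
a = 161.79 > h_f = 125 mm: the block extends into the web. Split into flange-overhang and web parts.
C_f = 0.85 f'_c (b_f − b_w) h_f = 0.85 × 28.4 × (530 − 350) × 125 = 543150 N.
Remaining web compression depth: a_w = (T − C_f)/(0.85 f'_c b_w) = (2070000 − 543150)/(0.85 × 28.4 × 350) = 180.71 mm.
M_n = C_f(d − h_f/2) + (T − C_f)(d − a_w/2) = 543150 × (735 − 62.5) + 1526850 × (735 − 90.355) = 365.27 + 984.28 = 1349.55 × 10⁶ N·mm.
M_n = 1349.55 kN·m.

M_n ≈ 1350 kN·m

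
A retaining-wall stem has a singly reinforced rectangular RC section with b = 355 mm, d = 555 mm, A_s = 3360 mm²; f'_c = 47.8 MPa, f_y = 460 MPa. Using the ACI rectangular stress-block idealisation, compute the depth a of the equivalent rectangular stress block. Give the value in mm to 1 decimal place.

a ≈ 107.2 mm

T = A_s f_y = 3360 × 460 = 1545600 N = 1545.6 kN.
Setting C = 0.85 f'_c a b equal to T: a = 1545600/(0.85 × 47.8 × 355) = 107.2 mm.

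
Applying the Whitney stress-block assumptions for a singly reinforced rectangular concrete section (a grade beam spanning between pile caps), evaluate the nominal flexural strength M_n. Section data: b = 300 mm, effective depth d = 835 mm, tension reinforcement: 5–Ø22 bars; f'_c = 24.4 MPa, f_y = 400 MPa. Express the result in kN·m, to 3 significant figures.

M_n ≈ 588 kN·m

A_s = 5 × 380 = 1900 mm².
T = A_s f_y = 1900 × 400 = 760000 N = 760 kN.
From C = T: a = T/(0.85 f'_c b) = 760000/(0.85 × 24.4 × 300) = 122.15 mm.
M_n = T(d − a/2) = 760 kN × (835 − 61.075) mm = 588.18 kN·m.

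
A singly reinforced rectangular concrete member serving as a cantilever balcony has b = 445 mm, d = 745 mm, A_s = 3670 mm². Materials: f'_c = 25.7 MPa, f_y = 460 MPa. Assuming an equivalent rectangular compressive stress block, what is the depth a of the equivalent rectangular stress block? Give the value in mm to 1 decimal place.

T = A_s f_y = 3670 × 460 = 1688200 N = 1688.2 kN.
Setting C = 0.85 f'_c a b equal to T: a = 1688200/(0.85 × 25.7 × 445) = 173.7 mm.

a ≈ 173.7 mm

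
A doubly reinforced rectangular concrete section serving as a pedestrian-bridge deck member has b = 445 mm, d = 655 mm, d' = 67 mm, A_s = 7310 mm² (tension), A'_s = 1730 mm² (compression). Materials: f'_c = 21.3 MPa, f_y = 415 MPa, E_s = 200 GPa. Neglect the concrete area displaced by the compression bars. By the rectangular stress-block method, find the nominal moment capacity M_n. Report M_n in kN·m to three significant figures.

M_n ≈ 1610 kN·m

Assume both tension and compression steel yield.
Net tension couple steel: A_s − A'_s = 5580 mm².
a = (A_s − A'_s) f_y / (0.85 f'_c b) = 2315700/(0.85 × 21.3 × 445) = 287.42 mm.
c = a/β₁ = 287.42/0.85 = 338.14 mm; ε'_s = 0.003(c − d')/c = 0.0024 ≥ f_y/E_s = 0.0021, so compression steel does yield.
M_n = (A_s − A'_s) f_y (d − a/2) + A'_s f_y (d − d') = [2315700 × (655 − 143.71) + 717950 × (655 − 67)] × 10⁻⁶ = 1183.99 + 422.15 = 1606.14 kN·m.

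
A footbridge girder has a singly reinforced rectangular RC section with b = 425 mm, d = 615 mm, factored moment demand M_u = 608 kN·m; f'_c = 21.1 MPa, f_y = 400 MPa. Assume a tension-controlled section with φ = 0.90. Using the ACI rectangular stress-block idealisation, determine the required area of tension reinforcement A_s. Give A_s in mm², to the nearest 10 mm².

M_n = M_u/φ = 608/0.90 = 675.556 kN·m.
With M_n = 0.85 f'_c a b (d − a/2), solve the quadratic for a:
a = d − √(d² − 2M_n/(0.85 f'_c b)) = 615 − √(615² − 2 × 675.556×10⁶/(0.85 × 21.1 × 425)) = 166.70 mm.
A_s = 0.85 f'_c a b / f_y = 0.85 × 21.1 × 166.70 × 425 / 400 = 3176.6 mm².

A_s ≈ 3180 mm²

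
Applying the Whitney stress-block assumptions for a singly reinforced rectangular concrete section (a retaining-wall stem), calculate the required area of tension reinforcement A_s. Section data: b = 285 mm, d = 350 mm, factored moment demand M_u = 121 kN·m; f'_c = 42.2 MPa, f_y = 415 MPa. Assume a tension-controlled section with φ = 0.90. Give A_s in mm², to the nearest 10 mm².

A_s ≈ 980 mm²

M_n = M_u/φ = 121/0.90 = 134.444 kN·m.
With M_n = 0.85 f'_c a b (d − a/2), solve the quadratic for a:
a = d − √(d² − 2M_n/(0.85 f'_c b)) = 350 − √(350² − 2 × 134.444×10⁶/(0.85 × 42.2 × 285)) = 39.84 mm.
A_s = 0.85 f'_c a b / f_y = 0.85 × 42.2 × 39.84 × 285 / 415 = 981.4 mm².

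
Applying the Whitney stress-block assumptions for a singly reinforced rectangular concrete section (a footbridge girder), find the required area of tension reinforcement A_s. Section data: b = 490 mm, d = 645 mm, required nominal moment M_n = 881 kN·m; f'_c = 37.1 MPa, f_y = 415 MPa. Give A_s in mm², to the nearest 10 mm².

With M_n = 0.85 f'_c a b (d − a/2), solve the quadratic for a:
a = d − √(d² − 2M_n/(0.85 f'_c b)) = 645 − √(645² − 2 × 881×10⁶/(0.85 × 37.1 × 490)) = 95.46 mm.
A_s = 0.85 f'_c a b / f_y = 0.85 × 37.1 × 95.46 × 490 / 415 = 3554.4 mm².

A_s ≈ 3550 mm²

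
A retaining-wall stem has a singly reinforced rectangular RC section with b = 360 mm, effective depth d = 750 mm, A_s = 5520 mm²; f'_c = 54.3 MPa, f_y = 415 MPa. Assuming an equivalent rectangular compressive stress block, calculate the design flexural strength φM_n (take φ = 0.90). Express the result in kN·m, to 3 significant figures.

φM_n ≈ 1400 kN·m

T = A_s f_y = 5520 × 415 = 2290800 N = 2290.8 kN.
From C = T: a = T/(0.85 f'_c b) = 2290800/(0.85 × 54.3 × 360) = 137.87 mm.
M_n = T(d − a/2) = 2290.8 kN × (750 − 68.935) mm = 1560.18 kN·m.
φM_n = 0.90 × 1560.18 = 1404.16 kN·m.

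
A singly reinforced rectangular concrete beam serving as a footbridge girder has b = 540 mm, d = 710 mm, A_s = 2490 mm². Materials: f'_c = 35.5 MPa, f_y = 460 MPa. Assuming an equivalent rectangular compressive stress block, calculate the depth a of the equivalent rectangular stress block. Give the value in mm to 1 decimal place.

T = A_s f_y = 2490 × 460 = 1145400 N = 1145.4 kN.
Setting C = 0.85 f'_c a b equal to T: a = 1145400/(0.85 × 35.5 × 540) = 70.3 mm.

a ≈ 70.3 mm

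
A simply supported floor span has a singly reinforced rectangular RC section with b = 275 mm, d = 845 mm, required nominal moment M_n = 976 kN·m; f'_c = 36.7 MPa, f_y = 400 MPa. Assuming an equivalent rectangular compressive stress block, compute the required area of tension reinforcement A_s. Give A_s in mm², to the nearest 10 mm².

A_s ≈ 3160 mm²

With M_n = 0.85 f'_c a b (d − a/2), solve the quadratic for a:
a = d − √(d² − 2M_n/(0.85 f'_c b)) = 845 − √(845² − 2 × 976×10⁶/(0.85 × 36.7 × 275)) = 147.52 mm.
A_s = 0.85 f'_c a b / f_y = 0.85 × 36.7 × 147.52 × 275 / 400 = 3163.8 mm².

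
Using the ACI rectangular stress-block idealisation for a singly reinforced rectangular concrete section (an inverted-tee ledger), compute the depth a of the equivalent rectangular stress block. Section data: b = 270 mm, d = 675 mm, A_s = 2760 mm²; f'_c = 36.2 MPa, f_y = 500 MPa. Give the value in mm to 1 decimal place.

T = A_s f_y = 2760 × 500 = 1380000 N = 1380 kN.
Setting C = 0.85 f'_c a b equal to T: a = 1380000/(0.85 × 36.2 × 270) = 166.1 mm.

a ≈ 166.1 mm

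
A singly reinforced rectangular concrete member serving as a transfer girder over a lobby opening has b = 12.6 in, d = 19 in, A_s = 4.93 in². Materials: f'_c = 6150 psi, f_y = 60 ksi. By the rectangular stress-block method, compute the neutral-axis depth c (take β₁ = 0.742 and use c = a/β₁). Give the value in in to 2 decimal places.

T = A_s f_y = 4.93 × 60 = 295.8 kips.
a = T/(0.85 f'_c b) = 295.8/(0.85 × 6.15 × 12.6) = 4.4909 in.
With β₁ = 0.742, c = a/β₁ = 4.4909/0.742 = 6.05 in.

c ≈ 6.05 in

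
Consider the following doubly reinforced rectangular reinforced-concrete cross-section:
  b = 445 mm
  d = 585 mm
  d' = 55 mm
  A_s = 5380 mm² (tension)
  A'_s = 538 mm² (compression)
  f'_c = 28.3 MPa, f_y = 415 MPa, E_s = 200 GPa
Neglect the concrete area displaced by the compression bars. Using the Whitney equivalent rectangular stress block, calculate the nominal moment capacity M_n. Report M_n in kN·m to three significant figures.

Assume both tension and compression steel yield.
Net tension couple steel: A_s − A'_s = 4842 mm².
a = (A_s − A'_s) f_y / (0.85 f'_c b) = 2009430/(0.85 × 28.3 × 445) = 187.72 mm.
c = a/β₁ = 187.72/0.848 = 221.37 mm; ε'_s = 0.003(c − d')/c = 0.0023 ≥ f_y/E_s = 0.0021, so compression steel does yield.
M_n = (A_s − A'_s) f_y (d − a/2) + A'_s f_y (d − d') = [2009430 × (585 − 93.86) + 223270 × (585 − 55)] × 10⁻⁶ = 986.91 + 118.33 = 1105.24 kN·m.

M_n ≈ 1110 kN·m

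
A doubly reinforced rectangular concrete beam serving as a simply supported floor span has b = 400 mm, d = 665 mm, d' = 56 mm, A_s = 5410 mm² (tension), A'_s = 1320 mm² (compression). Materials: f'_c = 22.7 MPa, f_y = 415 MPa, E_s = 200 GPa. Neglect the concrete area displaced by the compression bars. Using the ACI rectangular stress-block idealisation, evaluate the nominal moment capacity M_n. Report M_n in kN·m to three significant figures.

M_n ≈ 1280 kN·m

Assume both tension and compression steel yield.
Net tension couple steel: A_s − A'_s = 4090 mm².
a = (A_s − A'_s) f_y / (0.85 f'_c b) = 1697350/(0.85 × 22.7 × 400) = 219.92 mm.
c = a/β₁ = 219.92/0.85 = 258.73 mm; ε'_s = 0.003(c − d')/c = 0.0024 ≥ f_y/E_s = 0.0021, so compression steel does yield.
M_n = (A_s − A'_s) f_y (d − a/2) + A'_s f_y (d − d') = [1697350 × (665 − 109.96) + 547800 × (665 − 56)] × 10⁻⁶ = 942.10 + 333.61 = 1275.71 kN·m.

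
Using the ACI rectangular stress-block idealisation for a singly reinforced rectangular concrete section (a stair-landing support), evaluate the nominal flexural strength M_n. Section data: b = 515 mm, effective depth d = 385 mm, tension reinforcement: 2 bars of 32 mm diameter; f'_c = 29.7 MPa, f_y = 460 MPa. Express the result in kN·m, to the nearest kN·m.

M_n ≈ 264 kN·m

A_s = 2 × 804 = 1608 mm².
T = A_s f_y = 1608 × 460 = 739680 N = 739.68 kN.
From C = T: a = T/(0.85 f'_c b) = 739680/(0.85 × 29.7 × 515) = 56.89 mm.
M_n = T(d − a/2) = 739.68 kN × (385 − 28.445) mm = 263.74 kN·m.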